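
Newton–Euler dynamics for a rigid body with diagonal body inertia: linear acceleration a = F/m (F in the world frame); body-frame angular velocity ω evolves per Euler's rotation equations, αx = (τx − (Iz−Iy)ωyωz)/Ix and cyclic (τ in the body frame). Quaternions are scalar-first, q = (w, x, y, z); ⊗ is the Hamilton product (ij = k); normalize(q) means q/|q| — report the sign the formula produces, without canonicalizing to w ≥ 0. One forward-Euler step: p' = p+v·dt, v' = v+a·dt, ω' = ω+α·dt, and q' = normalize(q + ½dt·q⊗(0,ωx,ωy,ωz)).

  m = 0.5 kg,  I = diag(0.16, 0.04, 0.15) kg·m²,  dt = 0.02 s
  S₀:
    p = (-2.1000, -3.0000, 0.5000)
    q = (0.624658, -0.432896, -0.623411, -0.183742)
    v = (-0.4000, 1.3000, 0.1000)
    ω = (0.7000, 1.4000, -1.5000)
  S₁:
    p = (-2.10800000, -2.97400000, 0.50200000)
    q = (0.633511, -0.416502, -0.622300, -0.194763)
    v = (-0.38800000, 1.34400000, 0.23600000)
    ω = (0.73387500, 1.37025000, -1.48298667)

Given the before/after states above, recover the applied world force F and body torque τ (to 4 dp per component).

v₁ − v₀ = (0.01200000, 0.04400000, 0.13600000)
F = m·Δv/dt = (0.3000, 1.1000, 3.4000)
Δω = ω₁−ω₀ = (0.03387500, -0.02975000, 0.01701333)
applied torque τ = (0.0400, -0.0700, 0.0100)

F = (0.3000, 1.1000, 3.4000)
τ = (0.0400, -0.0700, 0.0100)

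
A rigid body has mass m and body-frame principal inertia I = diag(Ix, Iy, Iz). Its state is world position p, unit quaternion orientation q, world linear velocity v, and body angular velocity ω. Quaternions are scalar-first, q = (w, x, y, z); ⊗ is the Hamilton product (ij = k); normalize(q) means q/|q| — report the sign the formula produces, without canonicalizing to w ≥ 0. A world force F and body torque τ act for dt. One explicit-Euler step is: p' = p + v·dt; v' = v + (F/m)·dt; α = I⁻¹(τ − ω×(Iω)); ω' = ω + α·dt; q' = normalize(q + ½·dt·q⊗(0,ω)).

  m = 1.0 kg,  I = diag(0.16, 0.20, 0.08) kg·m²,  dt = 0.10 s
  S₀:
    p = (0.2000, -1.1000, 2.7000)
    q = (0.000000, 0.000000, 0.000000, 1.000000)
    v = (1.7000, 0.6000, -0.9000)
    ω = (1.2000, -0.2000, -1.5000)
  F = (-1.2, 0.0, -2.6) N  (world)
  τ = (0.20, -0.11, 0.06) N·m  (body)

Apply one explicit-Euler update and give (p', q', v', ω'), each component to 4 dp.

p' = (0.3700, -1.0400, 2.6100)
q' = (0.0747, 0.0100, 0.0597, 0.9954)
v' = (1.5800, 0.6000, -1.1600)
ω' = (1.3475, -0.1830, -1.4130)

gyro term ω×Iω = (-0.0360, -0.1440, -0.0096)
angular accel α = (1.4750, 0.1700, 0.8700)
new body rate ω' = (1.3475, -0.1830, -1.4130)
q⊗(0,ω) = (1.5000000, 0.2000000, 1.2000000, 0.0000000)
q + ½dt·q⊗(0,ω), renormalized = (0.0747, 0.0100, 0.0597, 0.9954)
a = F/m = (-1.2000, 0.0000, -2.6000)
p + v·dt = (0.3700, -1.0400, 2.6100)
v' = v + a·dt = (1.5800, 0.6000, -1.1600)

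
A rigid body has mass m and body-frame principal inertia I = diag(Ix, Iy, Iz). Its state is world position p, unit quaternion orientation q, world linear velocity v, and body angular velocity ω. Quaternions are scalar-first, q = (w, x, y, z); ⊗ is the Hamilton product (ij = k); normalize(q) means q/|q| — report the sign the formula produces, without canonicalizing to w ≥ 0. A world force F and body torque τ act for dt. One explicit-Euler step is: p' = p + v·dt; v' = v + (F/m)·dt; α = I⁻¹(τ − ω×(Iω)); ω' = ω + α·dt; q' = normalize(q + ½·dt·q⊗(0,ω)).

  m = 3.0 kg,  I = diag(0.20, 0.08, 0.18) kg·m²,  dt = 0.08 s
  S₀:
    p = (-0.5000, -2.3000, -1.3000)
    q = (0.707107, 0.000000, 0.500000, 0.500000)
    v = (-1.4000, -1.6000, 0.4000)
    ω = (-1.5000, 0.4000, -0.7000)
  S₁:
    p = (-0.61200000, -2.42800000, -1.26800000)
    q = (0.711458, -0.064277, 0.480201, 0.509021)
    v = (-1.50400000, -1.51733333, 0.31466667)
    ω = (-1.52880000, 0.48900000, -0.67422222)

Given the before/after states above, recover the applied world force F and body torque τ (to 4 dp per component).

F = (-3.9000, 3.1000, -3.2000)
τ = (-0.1000, 0.1100, 0.1300)

Δω = ω₁−ω₀ = (-0.02880000, 0.08900000, 0.02577778)
τ = I·(Δω/dt) + ω₀×(Iω₀) = (-0.1000, 0.1100, 0.1300)
v₁ − v₀ = (-0.10400000, 0.08266667, -0.08533333)
applied force F = (-3.9000, 3.1000, -3.2000)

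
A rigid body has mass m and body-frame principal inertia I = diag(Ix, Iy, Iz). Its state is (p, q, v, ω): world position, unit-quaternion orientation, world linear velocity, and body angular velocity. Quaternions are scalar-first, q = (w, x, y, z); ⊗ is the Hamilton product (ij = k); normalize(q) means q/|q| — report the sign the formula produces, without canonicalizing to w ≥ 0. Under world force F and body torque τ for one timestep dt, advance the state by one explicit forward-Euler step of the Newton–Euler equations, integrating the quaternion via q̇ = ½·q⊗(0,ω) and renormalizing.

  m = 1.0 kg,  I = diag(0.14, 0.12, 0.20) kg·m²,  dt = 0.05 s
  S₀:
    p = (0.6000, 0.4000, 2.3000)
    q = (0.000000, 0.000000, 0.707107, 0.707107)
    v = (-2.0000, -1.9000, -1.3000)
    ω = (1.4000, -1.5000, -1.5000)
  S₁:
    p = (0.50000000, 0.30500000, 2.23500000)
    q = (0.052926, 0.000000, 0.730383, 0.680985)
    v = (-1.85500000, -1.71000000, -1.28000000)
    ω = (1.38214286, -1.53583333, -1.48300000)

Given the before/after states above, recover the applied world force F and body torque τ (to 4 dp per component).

rate change Δω = (-0.01785714, -0.03583333, 0.01700000)
gyro term ω₀×Iω₀ = (0.1800, 0.1260, 0.0420)
applied torque τ = (0.1300, 0.0400, 0.1100)
v₁ − v₀ = (0.14500000, 0.19000000, 0.02000000)
F = m·Δv/dt = (2.9000, 3.8000, 0.4000)

F = (2.9000, 3.8000, 0.4000)
τ = (0.1300, 0.0400, 0.1100)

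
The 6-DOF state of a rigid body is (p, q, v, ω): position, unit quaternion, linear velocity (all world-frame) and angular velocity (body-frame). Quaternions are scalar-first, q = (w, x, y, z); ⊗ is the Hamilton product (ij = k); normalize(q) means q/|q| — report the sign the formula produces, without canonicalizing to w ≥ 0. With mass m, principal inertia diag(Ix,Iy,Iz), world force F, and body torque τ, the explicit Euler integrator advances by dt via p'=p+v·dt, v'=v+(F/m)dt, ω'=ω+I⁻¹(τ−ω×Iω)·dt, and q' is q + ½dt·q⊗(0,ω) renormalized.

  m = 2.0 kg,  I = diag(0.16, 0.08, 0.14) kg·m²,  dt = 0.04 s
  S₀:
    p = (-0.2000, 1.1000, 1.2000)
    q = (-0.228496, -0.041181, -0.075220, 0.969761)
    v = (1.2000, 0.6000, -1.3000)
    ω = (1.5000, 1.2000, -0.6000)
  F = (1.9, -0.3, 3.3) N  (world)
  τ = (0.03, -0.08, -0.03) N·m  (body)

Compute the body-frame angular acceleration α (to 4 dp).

gyro term ω×Iω = (-0.0432, -0.0180, -0.1440)
α = I⁻¹(τ − ω×Iω) = (0.4575, -0.7750, 0.8143)

α = (0.4575, -0.7750, 0.8143)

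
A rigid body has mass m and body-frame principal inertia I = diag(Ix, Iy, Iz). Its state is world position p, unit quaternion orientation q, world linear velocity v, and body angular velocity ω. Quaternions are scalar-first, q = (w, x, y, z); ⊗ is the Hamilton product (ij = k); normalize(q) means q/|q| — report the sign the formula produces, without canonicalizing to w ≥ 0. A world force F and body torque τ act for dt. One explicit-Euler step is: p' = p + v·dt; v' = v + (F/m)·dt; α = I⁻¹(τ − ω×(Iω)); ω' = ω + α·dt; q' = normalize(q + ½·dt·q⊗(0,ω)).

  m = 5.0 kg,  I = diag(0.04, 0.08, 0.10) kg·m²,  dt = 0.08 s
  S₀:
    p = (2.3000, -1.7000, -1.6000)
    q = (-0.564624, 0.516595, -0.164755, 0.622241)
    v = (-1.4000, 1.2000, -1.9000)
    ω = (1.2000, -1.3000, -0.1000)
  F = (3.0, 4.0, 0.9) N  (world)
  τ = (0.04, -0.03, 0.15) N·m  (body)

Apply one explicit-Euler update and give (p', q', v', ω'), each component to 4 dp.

p' = (2.1880, -1.6040, -1.7520)
q' = (-0.5940, 0.5212, -0.1032, 0.6040)
v' = (-1.3520, 1.2640, -1.8856)
ω' = (1.2748, -1.3372, 0.0699)

a = (0.6000, 0.8000, 0.1800)
new position p' = (2.1880, -1.6040, -1.7520)
v + (F/m)dt = (-1.3520, 1.2640, -1.8856)
(τ − ω×Iω)/I = (0.9350, -0.4650, 2.1240)
new body rate ω' = (1.2748, -1.3372, 0.0699)
q⊗(0,ω) = (-0.7718714, 0.1478400, 1.5323599, -0.4174051)
q' = normalize(q + ½dt·q⊗(0,ω)) = (-0.5940, 0.5212, -0.1032, 0.6040)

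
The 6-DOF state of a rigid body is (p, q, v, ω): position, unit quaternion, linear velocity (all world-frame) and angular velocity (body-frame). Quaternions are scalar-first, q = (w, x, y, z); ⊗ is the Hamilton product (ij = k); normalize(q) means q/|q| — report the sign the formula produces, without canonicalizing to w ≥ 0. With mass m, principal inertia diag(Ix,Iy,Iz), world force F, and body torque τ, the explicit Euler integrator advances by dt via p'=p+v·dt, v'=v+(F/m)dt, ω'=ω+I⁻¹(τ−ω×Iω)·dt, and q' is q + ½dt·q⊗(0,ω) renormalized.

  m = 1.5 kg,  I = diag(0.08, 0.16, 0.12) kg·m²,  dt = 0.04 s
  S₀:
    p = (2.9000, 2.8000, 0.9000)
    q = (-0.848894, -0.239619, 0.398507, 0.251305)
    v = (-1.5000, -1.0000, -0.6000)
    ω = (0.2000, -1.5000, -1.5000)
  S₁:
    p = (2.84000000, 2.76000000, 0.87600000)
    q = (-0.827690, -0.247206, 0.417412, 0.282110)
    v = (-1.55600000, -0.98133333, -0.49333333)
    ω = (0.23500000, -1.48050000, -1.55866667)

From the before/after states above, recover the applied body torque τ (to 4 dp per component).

ω₁ − ω₀ = (0.03500000, 0.01950000, -0.05866667)
precession coupling = (-0.0900, 0.0120, -0.0240)
τ = I·(Δω/dt) + ω₀×(Iω₀) = (-0.0200, 0.0900, -0.2000)

τ = (-0.0200, 0.0900, -0.2000)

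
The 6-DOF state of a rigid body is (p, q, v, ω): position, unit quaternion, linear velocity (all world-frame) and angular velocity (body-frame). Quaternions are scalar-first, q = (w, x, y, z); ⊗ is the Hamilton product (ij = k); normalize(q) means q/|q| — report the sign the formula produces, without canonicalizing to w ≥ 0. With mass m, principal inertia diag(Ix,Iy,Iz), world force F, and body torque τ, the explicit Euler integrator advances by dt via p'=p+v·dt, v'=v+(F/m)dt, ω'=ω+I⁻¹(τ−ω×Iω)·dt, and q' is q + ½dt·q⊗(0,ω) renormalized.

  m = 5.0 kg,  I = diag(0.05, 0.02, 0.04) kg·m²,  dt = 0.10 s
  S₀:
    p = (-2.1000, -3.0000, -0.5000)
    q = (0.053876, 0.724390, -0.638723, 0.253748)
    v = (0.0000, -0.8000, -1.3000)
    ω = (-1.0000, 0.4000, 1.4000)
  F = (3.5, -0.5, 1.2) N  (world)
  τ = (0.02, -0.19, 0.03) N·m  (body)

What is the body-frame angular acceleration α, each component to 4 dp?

precession coupling ω×(Iω) = (0.0112, -0.0140, 0.0120)
(τ − ω×Iω)/I = (0.1760, -8.8000, 0.4500)

α = (0.1760, -8.8000, 0.4500)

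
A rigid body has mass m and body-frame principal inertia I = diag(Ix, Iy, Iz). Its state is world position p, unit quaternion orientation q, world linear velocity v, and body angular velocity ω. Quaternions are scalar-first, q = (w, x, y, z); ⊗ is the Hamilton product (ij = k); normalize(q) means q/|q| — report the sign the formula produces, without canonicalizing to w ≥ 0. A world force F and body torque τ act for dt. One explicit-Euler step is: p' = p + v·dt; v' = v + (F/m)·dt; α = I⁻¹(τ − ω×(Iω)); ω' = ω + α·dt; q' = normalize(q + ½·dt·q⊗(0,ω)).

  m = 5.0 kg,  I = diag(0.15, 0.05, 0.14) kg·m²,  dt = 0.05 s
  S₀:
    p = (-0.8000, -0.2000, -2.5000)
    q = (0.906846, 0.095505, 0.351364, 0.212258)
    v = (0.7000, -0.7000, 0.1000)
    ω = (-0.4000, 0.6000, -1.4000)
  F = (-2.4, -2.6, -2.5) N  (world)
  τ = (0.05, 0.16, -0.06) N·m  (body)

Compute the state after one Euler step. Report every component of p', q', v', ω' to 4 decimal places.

p + v·dt = (-0.7650, -0.2350, -2.4950)
v + (F/m)dt = (0.6760, -0.7260, 0.0750)
α = I⁻¹(τ − ω×Iω) = (0.8373, 3.0880, -0.6000)
new body rate ω' = (-0.3581, 0.7544, -1.4300)
Hamilton product q⊗(0,ω) = (0.1245448, -0.9820028, 0.5929114, -1.0717358)
updated quaternion q' = (0.9093, 0.0709, 0.3659, 0.1853)

p' = (-0.7650, -0.2350, -2.4950)
q' = (0.9093, 0.0709, 0.3659, 0.1853)
v' = (0.6760, -0.7260, 0.0750)
ω' = (-0.3581, 0.7544, -1.4300)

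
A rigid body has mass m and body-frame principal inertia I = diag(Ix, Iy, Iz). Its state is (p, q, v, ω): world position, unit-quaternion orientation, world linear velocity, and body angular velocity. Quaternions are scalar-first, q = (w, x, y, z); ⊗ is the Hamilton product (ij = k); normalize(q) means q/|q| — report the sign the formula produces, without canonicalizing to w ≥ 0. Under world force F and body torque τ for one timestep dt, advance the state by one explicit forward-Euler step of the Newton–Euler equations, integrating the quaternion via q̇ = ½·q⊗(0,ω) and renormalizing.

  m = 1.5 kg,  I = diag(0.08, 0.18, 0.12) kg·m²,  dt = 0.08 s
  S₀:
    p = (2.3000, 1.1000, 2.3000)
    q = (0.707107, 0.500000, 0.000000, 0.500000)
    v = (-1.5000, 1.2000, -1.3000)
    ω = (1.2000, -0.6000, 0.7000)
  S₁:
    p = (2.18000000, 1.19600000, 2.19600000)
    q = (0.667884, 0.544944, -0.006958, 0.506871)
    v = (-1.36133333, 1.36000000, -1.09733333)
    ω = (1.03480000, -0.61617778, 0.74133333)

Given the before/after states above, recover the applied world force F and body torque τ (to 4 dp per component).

F = (2.6000, 3.0000, 3.8000)
τ = (-0.1400, -0.0700, -0.0100)

velocity change Δv = (0.13866667, 0.16000000, 0.20266667)
applied force F = (2.6000, 3.0000, 3.8000)
ω₁ − ω₀ = (-0.16520000, -0.01617778, 0.04133333)
gyro term ω₀×Iω₀ = (0.0252, -0.0336, -0.0720)
applied torque τ = (-0.1400, -0.0700, -0.0100)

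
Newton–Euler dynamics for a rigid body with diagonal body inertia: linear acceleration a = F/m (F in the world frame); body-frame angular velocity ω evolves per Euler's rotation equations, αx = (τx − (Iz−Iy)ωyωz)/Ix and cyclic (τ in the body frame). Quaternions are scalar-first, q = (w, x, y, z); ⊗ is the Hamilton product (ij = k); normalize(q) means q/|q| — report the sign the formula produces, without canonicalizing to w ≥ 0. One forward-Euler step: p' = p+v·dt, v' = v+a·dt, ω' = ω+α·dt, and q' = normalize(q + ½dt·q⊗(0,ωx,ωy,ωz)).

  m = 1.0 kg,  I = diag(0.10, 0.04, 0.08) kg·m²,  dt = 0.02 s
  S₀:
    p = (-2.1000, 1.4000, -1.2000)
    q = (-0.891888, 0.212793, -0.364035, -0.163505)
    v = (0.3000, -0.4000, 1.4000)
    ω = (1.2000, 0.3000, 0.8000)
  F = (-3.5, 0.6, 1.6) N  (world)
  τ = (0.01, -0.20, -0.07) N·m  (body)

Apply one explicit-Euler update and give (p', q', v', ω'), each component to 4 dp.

p' = (-2.0940, 1.3920, -1.1720)
q' = (-0.8919, 0.1996, -0.3703, -0.1656)
v' = (0.2300, -0.3880, 1.4320)
ω' = (1.2001, 0.1904, 0.7879)

p + v·dt = (-2.0940, 1.3920, -1.1720)
new velocity v' = (0.2300, -0.3880, 1.4320)
precession coupling ω×(Iω) = (0.0096, 0.0192, -0.0216)
angular accel α = (0.0040, -5.4800, -0.6050)
ω' = ω + α·dt = (1.2001, 0.1904, 0.7879)
q⊗(0,ω) = (-0.0153371, -1.3124421, -0.6340068, -0.2128305)
q' = normalize(q + ½dt·q⊗(0,ω)) = (-0.8919, 0.1996, -0.3703, -0.1656)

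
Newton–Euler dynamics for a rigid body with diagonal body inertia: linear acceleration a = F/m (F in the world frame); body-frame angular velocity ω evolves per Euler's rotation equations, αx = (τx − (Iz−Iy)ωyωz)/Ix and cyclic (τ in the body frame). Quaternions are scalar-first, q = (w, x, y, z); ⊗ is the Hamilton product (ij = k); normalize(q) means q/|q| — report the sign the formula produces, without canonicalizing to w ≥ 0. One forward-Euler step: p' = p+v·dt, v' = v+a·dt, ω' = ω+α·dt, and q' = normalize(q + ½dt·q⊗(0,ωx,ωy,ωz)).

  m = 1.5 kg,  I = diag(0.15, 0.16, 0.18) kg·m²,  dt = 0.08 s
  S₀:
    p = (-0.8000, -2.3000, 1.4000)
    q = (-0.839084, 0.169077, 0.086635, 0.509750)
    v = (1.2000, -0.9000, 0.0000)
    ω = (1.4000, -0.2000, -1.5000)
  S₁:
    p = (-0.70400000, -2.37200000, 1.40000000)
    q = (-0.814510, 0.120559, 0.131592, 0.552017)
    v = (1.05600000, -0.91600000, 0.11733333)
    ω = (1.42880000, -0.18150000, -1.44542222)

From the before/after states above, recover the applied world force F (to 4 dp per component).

velocity change Δv = (-0.14400000, -0.01600000, 0.11733333)
m·(v₁−v₀)/dt = (-2.7000, -0.3000, 2.2000)

F = (-2.7000, -0.3000, 2.2000)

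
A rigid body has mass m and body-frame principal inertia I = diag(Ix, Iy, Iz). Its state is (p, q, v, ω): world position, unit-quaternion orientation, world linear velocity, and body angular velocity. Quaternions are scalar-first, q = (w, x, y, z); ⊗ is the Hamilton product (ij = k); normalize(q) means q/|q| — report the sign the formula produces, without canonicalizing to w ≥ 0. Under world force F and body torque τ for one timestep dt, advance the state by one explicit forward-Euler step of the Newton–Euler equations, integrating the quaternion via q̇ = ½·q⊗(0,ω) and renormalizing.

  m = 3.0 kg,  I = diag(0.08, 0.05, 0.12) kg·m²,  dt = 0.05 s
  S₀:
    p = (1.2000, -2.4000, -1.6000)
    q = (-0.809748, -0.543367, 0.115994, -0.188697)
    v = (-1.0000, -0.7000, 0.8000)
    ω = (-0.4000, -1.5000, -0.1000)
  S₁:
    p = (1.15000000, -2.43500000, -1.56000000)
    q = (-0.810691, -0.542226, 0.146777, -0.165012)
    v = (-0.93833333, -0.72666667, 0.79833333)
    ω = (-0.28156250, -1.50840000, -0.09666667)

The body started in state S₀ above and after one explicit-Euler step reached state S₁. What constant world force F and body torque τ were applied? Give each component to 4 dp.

ω₁ − ω₀ = (0.11843750, -0.00840000, 0.00333333)
τ = I·(Δω/dt) + ω₀×(Iω₀) = (0.2000, -0.0100, -0.0100)
Δv = v₁−v₀ = (0.06166667, -0.02666667, -0.00166667)
applied force F = (3.7000, -1.6000, -0.1000)

F = (3.7000, -1.6000, -0.1000)
τ = (0.2000, -0.0100, -0.0100)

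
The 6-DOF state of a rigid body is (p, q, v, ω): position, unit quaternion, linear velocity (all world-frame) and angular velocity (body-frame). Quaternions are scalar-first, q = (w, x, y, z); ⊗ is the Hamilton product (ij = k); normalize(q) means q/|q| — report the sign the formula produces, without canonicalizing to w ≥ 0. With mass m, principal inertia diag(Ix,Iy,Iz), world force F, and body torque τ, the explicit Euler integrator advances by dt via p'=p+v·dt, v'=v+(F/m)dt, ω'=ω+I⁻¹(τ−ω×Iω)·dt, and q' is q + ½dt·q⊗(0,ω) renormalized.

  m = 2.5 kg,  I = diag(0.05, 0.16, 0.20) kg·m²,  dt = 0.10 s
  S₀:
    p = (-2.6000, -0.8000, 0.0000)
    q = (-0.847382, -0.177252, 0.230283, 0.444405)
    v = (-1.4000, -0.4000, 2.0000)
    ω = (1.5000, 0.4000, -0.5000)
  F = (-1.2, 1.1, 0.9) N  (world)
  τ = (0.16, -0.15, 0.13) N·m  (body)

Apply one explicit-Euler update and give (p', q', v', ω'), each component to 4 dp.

p + v·dt = (-2.7400, -0.8400, 0.2000)
v + (F/m)dt = (-1.4480, -0.3560, 2.0360)
angular accel α = (3.3600, -1.6406, 0.3200)
new body rate ω' = (1.8360, 0.2359, -0.4680)
Hamilton product q⊗(0,ω) = (0.3959673, -1.5639765, 0.2390287, 0.0073657)
q + ½dt·q⊗(0,ω), renormalized = (-0.8248, -0.2546, 0.2414, 0.4433)

p' = (-2.7400, -0.8400, 0.2000)
q' = (-0.8248, -0.2546, 0.2414, 0.4433)
v' = (-1.4480, -0.3560, 2.0360)
ω' = (1.8360, 0.2359, -0.4680)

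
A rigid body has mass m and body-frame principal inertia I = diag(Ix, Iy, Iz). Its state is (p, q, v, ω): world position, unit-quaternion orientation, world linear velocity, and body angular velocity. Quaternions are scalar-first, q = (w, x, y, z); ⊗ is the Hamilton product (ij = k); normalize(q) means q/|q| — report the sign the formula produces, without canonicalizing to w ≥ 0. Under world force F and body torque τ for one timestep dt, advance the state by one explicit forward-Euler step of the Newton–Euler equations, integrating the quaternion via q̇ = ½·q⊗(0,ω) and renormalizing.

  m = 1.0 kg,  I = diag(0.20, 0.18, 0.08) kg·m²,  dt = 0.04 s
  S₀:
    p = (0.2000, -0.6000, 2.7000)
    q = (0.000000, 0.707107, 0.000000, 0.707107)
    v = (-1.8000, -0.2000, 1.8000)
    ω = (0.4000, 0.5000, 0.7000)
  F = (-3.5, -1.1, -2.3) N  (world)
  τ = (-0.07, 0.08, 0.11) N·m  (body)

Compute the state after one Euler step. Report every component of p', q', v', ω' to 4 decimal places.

ω×(Iω) gyroscopic = (-0.0350, 0.0336, -0.0040)
α = I⁻¹(τ − ω×Iω) = (-0.1750, 0.2578, 1.4250)
ω' = ω + α·dt = (0.3930, 0.5103, 0.7570)
2q̇ = q⊗(0,ω) = (-0.7778177, -0.3535535, -0.2121321, 0.3535535)
updated quaternion q' = (-0.0156, 0.6999, -0.0042, 0.7140)
p + v·dt = (0.1280, -0.6080, 2.7720)
v' = v + a·dt = (-1.9400, -0.2440, 1.7080)

p' = (0.1280, -0.6080, 2.7720)
q' = (-0.0156, 0.6999, -0.0042, 0.7140)
v' = (-1.9400, -0.2440, 1.7080)
ω' = (0.3930, 0.5103, 0.7570)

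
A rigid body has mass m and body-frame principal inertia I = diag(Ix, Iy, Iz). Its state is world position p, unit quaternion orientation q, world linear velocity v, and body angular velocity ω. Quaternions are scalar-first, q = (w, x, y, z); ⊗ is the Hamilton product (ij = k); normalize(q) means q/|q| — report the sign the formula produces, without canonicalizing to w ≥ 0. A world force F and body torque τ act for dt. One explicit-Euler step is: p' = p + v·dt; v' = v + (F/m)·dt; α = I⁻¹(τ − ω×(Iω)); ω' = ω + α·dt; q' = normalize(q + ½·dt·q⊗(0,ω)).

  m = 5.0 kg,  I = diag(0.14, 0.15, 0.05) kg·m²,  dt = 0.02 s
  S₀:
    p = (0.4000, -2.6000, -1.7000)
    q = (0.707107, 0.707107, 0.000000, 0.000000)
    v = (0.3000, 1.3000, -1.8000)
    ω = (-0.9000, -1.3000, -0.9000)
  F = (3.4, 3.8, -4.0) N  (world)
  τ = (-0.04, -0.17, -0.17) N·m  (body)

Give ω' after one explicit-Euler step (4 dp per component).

(τ − ω×Iω)/I = (0.5500, -1.6193, -3.6340)
new body rate ω' = (-0.8890, -1.3324, -0.9727)

ω' = (-0.8890, -1.3324, -0.9727)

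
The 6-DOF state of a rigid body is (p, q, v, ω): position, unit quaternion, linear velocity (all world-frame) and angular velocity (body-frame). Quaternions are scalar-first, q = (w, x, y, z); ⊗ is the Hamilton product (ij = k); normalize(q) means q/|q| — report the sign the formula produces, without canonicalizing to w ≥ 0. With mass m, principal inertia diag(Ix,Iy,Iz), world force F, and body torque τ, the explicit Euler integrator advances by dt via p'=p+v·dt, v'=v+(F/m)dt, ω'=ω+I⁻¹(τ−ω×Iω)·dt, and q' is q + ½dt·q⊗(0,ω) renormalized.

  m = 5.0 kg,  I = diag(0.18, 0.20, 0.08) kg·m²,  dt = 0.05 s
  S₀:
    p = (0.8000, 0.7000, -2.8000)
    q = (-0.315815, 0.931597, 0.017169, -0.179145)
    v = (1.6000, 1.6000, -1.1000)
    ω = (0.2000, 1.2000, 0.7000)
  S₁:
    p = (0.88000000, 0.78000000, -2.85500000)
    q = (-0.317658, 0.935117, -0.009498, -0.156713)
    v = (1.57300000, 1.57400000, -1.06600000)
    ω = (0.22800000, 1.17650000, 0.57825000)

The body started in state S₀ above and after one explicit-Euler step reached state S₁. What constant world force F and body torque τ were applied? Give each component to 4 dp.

Δω = ω₁−ω₀ = (0.02800000, -0.02350000, -0.12175000)
precession coupling = (-0.1008, 0.0140, 0.0048)
τ = I·(Δω/dt) + ω₀×(Iω₀) = (0.0000, -0.0800, -0.1900)
velocity change Δv = (-0.02700000, -0.02600000, 0.03400000)
m·(v₁−v₀)/dt = (-2.7000, -2.6000, 3.4000)

F = (-2.7000, -2.6000, 3.4000)
τ = (0.0000, -0.0800, -0.1900)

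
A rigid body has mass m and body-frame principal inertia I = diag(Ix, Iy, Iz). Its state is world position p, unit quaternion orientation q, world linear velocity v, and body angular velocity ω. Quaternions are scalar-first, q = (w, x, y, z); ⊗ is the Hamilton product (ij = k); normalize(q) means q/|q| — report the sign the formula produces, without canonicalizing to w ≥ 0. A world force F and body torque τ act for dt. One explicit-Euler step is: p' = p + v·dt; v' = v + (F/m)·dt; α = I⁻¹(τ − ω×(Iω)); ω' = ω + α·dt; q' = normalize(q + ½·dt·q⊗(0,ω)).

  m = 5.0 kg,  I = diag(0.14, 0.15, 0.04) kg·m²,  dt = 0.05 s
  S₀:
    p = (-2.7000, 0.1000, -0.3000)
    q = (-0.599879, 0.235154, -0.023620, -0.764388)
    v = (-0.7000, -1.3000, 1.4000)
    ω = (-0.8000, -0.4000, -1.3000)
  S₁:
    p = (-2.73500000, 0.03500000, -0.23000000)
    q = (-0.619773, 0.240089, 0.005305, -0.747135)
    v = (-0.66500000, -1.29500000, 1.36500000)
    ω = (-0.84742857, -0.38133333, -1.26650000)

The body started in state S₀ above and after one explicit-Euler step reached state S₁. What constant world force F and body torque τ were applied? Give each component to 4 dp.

rate change Δω = (-0.04742857, 0.01866667, 0.03350000)
applied torque τ = (-0.1900, 0.1600, 0.0300)
velocity change Δv = (0.03500000, 0.00500000, -0.03500000)
applied force F = (3.5000, 0.5000, -3.5000)

F = (3.5000, 0.5000, -3.5000)
τ = (-0.1900, 0.1600, 0.0300)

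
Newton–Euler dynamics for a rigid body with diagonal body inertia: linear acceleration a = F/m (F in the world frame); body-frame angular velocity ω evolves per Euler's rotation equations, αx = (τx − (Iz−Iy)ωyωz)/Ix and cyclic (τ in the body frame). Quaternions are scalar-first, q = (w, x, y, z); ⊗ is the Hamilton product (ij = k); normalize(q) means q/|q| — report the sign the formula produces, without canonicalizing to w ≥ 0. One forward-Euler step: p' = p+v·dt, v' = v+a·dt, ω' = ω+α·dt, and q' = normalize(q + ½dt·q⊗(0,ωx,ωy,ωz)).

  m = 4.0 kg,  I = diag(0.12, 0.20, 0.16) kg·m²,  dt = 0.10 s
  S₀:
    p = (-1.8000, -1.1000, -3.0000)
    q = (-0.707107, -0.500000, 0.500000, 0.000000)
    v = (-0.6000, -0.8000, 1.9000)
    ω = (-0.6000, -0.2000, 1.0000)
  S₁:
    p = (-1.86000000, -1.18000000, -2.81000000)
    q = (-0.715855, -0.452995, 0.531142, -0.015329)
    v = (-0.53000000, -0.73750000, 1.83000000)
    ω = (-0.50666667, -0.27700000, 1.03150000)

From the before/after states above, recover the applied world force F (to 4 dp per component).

F = (2.8000, 2.5000, -2.8000)

Δv = v₁−v₀ = (0.07000000, 0.06250000, -0.07000000)
m·(v₁−v₀)/dt = (2.8000, 2.5000, -2.8000)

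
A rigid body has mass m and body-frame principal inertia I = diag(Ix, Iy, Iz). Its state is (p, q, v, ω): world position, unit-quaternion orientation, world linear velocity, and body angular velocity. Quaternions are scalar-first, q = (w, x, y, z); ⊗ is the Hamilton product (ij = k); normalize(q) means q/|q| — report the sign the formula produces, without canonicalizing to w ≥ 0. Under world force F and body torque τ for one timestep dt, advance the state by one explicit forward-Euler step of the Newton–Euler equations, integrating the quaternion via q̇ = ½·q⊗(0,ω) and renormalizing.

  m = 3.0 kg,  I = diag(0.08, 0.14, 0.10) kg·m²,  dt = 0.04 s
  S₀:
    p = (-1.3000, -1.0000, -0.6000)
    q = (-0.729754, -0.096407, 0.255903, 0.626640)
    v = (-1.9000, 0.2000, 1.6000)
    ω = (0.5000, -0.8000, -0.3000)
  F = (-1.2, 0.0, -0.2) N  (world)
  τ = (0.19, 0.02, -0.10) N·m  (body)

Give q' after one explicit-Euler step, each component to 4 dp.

q⊗(0,ω) = (0.4409179, 0.0596641, 0.8682011, 0.1681003)
updated quaternion q' = (-0.7208, -0.0952, 0.2732, 0.6299)

q' = (-0.7208, -0.0952, 0.2732, 0.6299)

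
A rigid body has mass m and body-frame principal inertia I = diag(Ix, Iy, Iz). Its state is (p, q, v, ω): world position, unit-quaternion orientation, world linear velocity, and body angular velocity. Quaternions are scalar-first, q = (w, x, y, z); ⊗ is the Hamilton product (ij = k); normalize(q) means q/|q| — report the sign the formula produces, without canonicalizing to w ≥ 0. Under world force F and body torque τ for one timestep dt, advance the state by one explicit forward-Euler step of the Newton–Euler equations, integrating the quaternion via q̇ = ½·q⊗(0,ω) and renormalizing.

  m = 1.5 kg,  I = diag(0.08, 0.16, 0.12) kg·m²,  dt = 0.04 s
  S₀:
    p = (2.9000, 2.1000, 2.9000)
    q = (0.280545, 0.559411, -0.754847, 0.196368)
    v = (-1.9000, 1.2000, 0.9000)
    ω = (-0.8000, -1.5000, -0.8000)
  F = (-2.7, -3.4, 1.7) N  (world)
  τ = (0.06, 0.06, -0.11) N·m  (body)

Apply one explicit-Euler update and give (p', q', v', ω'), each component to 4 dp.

precession coupling ω×(Iω) = (-0.0480, -0.0256, 0.0960)
(τ − ω×Iω)/I = (1.3500, 0.5350, -1.7167)
ω' = ω + α·dt = (-0.7460, -1.4786, -0.8687)
Hamilton product q⊗(0,ω) = (-0.5276473, 0.6739936, -0.1303831, -1.6674301)
q' = normalize(q + ½dt·q⊗(0,ω)) = (0.2698, 0.5725, -0.7569, 0.1629)
new position p' = (2.8240, 2.1480, 2.9360)
v + (F/m)dt = (-1.9720, 1.1093, 0.9453)

p' = (2.8240, 2.1480, 2.9360)
q' = (0.2698, 0.5725, -0.7569, 0.1629)
v' = (-1.9720, 1.1093, 0.9453)
ω' = (-0.7460, -1.4786, -0.8687)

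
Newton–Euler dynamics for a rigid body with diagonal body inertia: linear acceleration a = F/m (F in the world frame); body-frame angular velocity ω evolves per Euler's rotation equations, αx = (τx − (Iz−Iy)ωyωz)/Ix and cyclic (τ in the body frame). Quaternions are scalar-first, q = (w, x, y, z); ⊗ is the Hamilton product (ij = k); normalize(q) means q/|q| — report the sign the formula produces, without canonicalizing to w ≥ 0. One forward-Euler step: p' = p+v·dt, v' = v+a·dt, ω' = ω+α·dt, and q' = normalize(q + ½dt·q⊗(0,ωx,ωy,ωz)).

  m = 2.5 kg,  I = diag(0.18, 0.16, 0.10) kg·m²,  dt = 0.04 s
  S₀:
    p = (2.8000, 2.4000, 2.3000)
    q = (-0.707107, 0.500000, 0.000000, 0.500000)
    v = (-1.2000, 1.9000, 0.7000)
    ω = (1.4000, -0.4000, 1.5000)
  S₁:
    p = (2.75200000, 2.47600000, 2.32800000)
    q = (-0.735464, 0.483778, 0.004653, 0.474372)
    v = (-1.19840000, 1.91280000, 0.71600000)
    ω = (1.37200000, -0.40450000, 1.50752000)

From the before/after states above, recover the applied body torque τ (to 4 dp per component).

τ = (-0.0900, 0.1500, 0.0300)

ω₁ − ω₀ = (-0.02800000, -0.00450000, 0.00752000)
I·α + gyro = (-0.0900, 0.1500, 0.0300)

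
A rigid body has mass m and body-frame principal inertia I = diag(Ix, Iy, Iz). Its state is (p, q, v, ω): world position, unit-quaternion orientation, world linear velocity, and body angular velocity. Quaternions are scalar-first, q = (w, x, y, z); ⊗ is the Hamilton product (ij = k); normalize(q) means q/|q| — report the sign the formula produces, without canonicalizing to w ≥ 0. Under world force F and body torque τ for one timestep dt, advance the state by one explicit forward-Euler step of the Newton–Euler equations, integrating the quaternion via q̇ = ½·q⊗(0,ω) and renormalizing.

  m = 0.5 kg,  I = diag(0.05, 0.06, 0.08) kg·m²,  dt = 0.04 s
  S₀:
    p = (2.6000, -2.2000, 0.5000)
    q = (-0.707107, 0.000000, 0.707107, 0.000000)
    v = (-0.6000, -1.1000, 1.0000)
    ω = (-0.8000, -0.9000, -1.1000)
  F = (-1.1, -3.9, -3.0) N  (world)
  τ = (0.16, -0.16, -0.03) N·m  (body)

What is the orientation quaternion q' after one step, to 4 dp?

q' = (-0.6940, -0.0042, 0.7195, 0.0269)

Hamilton product q⊗(0,ω) = (0.6363963, -0.2121321, 0.6363963, 1.3435033)
q + ½dt·q⊗(0,ω), renormalized = (-0.6940, -0.0042, 0.7195, 0.0269)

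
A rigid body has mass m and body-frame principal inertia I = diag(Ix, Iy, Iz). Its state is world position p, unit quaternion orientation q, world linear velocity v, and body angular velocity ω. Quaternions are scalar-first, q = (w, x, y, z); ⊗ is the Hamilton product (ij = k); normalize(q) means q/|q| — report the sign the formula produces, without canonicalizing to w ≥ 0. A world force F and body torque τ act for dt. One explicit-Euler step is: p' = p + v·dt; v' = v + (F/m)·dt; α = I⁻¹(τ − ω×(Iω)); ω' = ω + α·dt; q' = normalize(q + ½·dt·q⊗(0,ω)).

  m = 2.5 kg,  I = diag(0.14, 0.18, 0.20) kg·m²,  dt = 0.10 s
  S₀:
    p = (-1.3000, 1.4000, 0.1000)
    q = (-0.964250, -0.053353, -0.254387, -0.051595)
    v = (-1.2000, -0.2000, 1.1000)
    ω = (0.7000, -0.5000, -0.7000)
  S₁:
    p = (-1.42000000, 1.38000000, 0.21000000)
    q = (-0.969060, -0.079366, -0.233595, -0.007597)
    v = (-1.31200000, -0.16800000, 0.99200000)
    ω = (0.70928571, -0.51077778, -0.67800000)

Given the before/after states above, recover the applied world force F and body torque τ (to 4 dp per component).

F = (-2.8000, 0.8000, -2.7000)
τ = (0.0200, 0.0100, 0.0300)

ω₁ − ω₀ = (0.00928571, -0.01077778, 0.02200000)
gyro term ω₀×Iω₀ = (0.0070, 0.0294, -0.0140)
τ = I·(Δω/dt) + ω₀×(Iω₀) = (0.0200, 0.0100, 0.0300)
velocity change Δv = (-0.11200000, 0.03200000, -0.10800000)
m·(v₁−v₀)/dt = (-2.8000, 0.8000, -2.7000)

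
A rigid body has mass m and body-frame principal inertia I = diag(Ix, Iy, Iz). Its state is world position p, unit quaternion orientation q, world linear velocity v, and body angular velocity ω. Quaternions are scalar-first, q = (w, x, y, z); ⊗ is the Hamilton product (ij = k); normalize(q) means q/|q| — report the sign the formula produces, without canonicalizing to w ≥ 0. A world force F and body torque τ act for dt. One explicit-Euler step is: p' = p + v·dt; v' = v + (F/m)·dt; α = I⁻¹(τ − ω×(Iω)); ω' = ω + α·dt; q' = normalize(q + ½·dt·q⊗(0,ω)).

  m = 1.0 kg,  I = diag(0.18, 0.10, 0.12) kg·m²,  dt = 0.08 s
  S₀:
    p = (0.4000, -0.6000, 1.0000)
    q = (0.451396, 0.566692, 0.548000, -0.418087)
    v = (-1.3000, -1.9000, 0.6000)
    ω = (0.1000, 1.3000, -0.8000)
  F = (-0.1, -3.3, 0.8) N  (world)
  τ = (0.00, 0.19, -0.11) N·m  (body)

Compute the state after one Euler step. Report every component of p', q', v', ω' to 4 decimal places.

α = I⁻¹(τ − ω×Iω) = (0.1156, 1.9480, -0.8300)
ω + α·dt = (0.1092, 1.4558, -0.8664)
2q̇ = q⊗(0,ω) = (-1.1035388, 0.1502527, 0.9983597, 0.3207828)
q + ½dt·q⊗(0,ω), renormalized = (0.4065, 0.5716, 0.5868, -0.4045)
a = (-0.1000, -3.3000, 0.8000)
p + v·dt = (0.2960, -0.7520, 1.0480)
new velocity v' = (-1.3080, -2.1640, 0.6640)

p' = (0.2960, -0.7520, 1.0480)
q' = (0.4065, 0.5716, 0.5868, -0.4045)
v' = (-1.3080, -2.1640, 0.6640)
ω' = (0.1092, 1.4558, -0.8664)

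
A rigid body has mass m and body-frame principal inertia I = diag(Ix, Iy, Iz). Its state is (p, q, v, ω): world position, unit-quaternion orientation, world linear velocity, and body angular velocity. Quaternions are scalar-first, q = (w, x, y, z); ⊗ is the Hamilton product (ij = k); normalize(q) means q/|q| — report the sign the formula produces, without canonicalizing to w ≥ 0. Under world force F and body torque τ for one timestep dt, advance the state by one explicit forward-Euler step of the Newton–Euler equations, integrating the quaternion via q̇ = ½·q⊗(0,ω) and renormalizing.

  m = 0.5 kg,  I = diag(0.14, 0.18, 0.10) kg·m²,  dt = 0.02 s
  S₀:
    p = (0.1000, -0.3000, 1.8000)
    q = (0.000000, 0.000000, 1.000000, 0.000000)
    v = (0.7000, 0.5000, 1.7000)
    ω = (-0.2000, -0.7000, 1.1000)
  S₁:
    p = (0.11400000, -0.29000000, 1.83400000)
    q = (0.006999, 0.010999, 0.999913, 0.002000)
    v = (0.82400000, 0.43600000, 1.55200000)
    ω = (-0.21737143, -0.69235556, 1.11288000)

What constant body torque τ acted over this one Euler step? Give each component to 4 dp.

τ = (-0.0600, 0.0600, 0.0700)

ω₁ − ω₀ = (-0.01737143, 0.00764444, 0.01288000)
gyro term ω₀×Iω₀ = (0.0616, -0.0088, 0.0056)
τ = I·(Δω/dt) + ω₀×(Iω₀) = (-0.0600, 0.0600, 0.0700)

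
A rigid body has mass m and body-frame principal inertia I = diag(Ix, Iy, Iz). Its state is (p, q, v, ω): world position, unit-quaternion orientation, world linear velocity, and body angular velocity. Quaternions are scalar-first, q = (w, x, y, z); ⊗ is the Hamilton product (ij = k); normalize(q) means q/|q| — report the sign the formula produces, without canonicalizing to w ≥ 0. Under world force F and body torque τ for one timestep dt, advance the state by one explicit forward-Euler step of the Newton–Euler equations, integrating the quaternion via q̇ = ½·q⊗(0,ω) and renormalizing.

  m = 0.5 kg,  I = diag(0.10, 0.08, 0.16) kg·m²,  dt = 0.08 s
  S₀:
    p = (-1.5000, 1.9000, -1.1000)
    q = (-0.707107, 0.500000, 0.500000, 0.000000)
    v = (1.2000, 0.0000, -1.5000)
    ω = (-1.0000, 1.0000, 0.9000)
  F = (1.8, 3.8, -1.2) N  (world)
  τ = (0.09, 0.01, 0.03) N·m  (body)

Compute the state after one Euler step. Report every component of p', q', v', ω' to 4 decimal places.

p' = (-1.4040, 1.9000, -1.2200)
q' = (-0.7055, 0.5451, 0.4527, 0.0145)
v' = (1.4880, 0.6080, -1.6920)
ω' = (-0.9856, 0.9560, 0.9050)

gyro term ω×Iω = (0.0720, 0.0540, 0.0200)
(τ − ω×Iω)/I = (0.1800, -0.5500, 0.0625)
new body rate ω' = (-0.9856, 0.9560, 0.9050)
2q̇ = q⊗(0,ω) = (0.0000000, 1.1571070, -1.1571070, 0.3636037)
updated quaternion q' = (-0.7055, 0.5451, 0.4527, 0.0145)
p + v·dt = (-1.4040, 1.9000, -1.2200)
v + (F/m)dt = (1.4880, 0.6080, -1.6920)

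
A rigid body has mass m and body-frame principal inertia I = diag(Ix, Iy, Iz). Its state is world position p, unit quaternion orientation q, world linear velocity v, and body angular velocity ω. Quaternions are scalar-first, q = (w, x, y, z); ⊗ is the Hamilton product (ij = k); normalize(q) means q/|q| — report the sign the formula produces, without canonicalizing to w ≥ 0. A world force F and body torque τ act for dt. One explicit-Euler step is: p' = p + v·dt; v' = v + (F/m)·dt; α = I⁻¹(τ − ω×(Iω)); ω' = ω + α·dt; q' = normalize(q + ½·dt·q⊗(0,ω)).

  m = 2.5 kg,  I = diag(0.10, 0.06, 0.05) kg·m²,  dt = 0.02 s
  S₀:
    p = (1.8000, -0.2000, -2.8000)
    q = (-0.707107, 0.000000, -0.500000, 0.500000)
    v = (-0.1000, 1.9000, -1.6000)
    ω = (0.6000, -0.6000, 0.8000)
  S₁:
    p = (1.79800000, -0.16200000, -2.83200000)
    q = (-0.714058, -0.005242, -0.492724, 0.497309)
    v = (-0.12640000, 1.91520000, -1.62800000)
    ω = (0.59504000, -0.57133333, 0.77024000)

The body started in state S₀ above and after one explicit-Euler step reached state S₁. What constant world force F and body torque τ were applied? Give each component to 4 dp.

rate change Δω = (-0.00496000, 0.02866667, -0.02976000)
ω₀×(Iω₀) = (0.0048, 0.0240, 0.0144)
applied torque τ = (-0.0200, 0.1100, -0.0600)
velocity change Δv = (-0.02640000, 0.01520000, -0.02800000)
applied force F = (-3.3000, 1.9000, -3.5000)

F = (-3.3000, 1.9000, -3.5000)
τ = (-0.0200, 0.1100, -0.0600)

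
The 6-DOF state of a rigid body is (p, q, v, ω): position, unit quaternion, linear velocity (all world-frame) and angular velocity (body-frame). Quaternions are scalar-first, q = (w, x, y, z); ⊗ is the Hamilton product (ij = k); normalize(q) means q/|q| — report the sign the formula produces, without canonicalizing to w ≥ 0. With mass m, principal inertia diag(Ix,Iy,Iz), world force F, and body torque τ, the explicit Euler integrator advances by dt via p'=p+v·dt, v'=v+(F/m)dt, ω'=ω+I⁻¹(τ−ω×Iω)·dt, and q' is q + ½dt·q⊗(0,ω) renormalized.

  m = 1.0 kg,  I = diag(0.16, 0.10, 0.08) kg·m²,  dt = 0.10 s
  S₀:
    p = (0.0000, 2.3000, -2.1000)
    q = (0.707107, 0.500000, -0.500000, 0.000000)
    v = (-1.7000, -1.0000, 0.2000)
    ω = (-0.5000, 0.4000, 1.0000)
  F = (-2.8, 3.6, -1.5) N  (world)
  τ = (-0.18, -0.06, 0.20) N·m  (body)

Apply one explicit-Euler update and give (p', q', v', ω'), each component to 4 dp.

α = I⁻¹(τ − ω×Iω) = (-1.0750, -0.2000, 2.3500)
ω + α·dt = (-0.6075, 0.3800, 1.2350)
Hamilton product q⊗(0,ω) = (0.4500000, -0.8535535, -0.2171572, 0.6571070)
q + ½dt·q⊗(0,ω), renormalized = (0.7283, 0.4565, -0.5100, 0.0328)
a = F/m = (-2.8000, 3.6000, -1.5000)
p' = p + v·dt = (-0.1700, 2.2000, -2.0800)
v' = v + a·dt = (-1.9800, -0.6400, 0.0500)

p' = (-0.1700, 2.2000, -2.0800)
q' = (0.7283, 0.4565, -0.5100, 0.0328)
v' = (-1.9800, -0.6400, 0.0500)
ω' = (-0.6075, 0.3800, 1.2350)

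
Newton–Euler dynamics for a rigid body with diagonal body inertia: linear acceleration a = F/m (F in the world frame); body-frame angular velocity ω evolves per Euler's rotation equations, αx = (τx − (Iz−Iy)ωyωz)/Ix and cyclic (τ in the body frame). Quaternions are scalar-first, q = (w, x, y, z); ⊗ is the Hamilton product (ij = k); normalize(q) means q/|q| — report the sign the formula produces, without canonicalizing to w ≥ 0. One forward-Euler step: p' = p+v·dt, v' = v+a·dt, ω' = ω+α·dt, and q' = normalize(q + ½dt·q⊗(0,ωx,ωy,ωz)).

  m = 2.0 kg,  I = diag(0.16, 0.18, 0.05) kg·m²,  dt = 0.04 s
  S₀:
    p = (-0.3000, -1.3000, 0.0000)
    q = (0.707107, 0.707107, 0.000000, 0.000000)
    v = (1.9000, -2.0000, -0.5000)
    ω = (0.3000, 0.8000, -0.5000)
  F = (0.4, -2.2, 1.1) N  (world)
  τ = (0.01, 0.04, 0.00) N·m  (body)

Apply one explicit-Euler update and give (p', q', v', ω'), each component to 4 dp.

p' = (-0.2240, -1.3800, -0.0200)
q' = (0.7027, 0.7112, 0.0184, 0.0042)
v' = (1.9080, -2.0440, -0.4780)
ω' = (0.2895, 0.8126, -0.5038)

gyro term ω×Iω = (0.0520, -0.0165, 0.0048)
(τ − ω×Iω)/I = (-0.2625, 0.3139, -0.0960)
ω + α·dt = (0.2895, 0.8126, -0.5038)
q⊗(0,ω) = (-0.2121321, 0.2121321, 0.9192391, 0.2121321)
q + ½dt·q⊗(0,ω), renormalized = (0.7027, 0.7112, 0.0184, 0.0042)
new position p' = (-0.2240, -1.3800, -0.0200)
new velocity v' = (1.9080, -2.0440, -0.4780)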